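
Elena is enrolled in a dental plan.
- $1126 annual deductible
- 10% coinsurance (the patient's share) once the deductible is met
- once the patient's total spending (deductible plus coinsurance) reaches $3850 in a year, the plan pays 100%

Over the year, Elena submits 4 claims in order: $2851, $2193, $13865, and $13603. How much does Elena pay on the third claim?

Bill 1, $2851: deductible takes $1126, $1725 remains; 10% of $1725 = $172.50. Patient pays $1298.50; OOP now $1298.50.
Bill 2, $2193: 10% coinsurance on $2193 = $219.30. Cost to patient: $219.30. OOP to date $1517.80.
Bill 3, $13865: deductible already satisfied, so patient's share is 10% × $13865 = $1386.50. Patient owes $1386.50 (running OOP $2904.30).

$1386.50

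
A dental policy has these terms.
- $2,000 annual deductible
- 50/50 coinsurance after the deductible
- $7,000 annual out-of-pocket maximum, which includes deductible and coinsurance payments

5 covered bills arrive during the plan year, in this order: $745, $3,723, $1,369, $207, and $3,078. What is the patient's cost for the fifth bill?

Claim 1 — $745: entire amount goes to the deductible. Patient pays $745; OOP now $745.
Claim 2 — $3,723: deductible takes $1,255, $2,468 remains; patient's 50% is $1,234. Patient owes $2,489 (running OOP $3,234).
Claim 3 — $1,369: deductible met; 50% of $1,369 = $684.50. Cost to patient: $684.50. OOP to date $3,918.50.
Claim 4 — $207: deductible already satisfied, so patient's share is 50% × $207 = $103.50. Patient pays $103.50; OOP now $4,022.
Claim 5 — $3,078: deductible already satisfied, so patient's share is 50% × $3,078 = $1,539. Patient pays $1,539; OOP now $5,561.

$1,539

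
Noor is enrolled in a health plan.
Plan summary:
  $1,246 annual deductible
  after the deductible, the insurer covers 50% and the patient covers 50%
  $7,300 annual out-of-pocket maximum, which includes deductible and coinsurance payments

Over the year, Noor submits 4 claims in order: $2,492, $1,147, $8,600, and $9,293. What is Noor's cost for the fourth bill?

Claim 1 — $2,492: deductible takes $1,246, $1,246 remains; coinsurance $1,246 × 50% = $623. Patient owes $1,869 (running OOP $1,869).
Claim 2 — $1,147: deductible met; 50% of $1,147 = $573.50. Patient pays $573.50; OOP now $2,442.50.
Claim 3 — $8,600: deductible already satisfied, so patient's share is 50% × $8,600 = $4,300. Cost to patient: $4,300. OOP to date $6,742.50.
Claim 4 — $9,293: deductible met; 50% of $9,293 = $4,646.50. That would push OOP to $11,389, over the $7,300 cap, so patient pays $7,300 − $6,742.50 = $557.50.

$557.50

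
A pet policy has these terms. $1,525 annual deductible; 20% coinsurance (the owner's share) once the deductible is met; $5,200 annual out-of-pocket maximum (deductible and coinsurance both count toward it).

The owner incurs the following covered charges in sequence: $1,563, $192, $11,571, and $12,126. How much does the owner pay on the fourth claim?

$1,314.80

#1 ($1,563): $1,525 to deductible, leaving $38; 20% of $38 = $7.60. Cost to owner: $1,532.60. OOP to date $1,532.60.
#2 ($192): 20% coinsurance on $192 = $38.40. Owner pays $38.40; OOP now $1,571.
#3 ($11,571): deductible met; 20% of $11,571 = $2,314.20. Cost to owner: $2,314.20. OOP to date $3,885.20.
#4 ($12,126): deductible met; 20% of $12,126 = $2,425.20. Adding that to $3,885.20 gives $6,310.40, past the $5,200 cap; owner pays only $5,200 − $3,885.20 = $1,314.80.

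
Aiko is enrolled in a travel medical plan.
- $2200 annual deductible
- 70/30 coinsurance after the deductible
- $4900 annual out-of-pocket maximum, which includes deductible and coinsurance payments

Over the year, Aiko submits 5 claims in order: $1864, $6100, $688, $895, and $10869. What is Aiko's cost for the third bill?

$206.40

Claim 1 — $1864: all of it applies to the deductible. Traveler owes $1864 (running OOP $1864).
Claim 2 — $6100: deductible takes $336, $5764 remains; coinsurance $5764 × 30% = $1729.20. Traveler owes $2065.20 (running OOP $3929.20).
Claim 3 — $688: 30% coinsurance on $688 = $206.40. Traveler pays $206.40; OOP now $4135.60.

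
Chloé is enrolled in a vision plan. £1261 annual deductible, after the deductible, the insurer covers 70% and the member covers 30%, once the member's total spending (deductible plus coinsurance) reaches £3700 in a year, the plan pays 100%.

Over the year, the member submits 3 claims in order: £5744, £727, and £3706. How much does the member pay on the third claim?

£876

Claim 1 (£5744): deductible takes £1261, £4483 remains; coinsurance £4483 × 30% = £1344.90. Member pays £2605.90; OOP now £2605.90.
Claim 2 (£727): 30% coinsurance on £727 = £218.10. Cost to member: £218.10. OOP to date £2824.
Claim 3 (£3706): deductible met; 30% of £3706 = £1111.80. That would push OOP to £3935.80, over the £3700 cap, so member pays £3700 − £2824 = £876.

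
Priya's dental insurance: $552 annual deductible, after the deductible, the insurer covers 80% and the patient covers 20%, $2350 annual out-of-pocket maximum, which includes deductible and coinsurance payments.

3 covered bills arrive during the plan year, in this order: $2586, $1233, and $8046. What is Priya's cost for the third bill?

Claim 1 ($2586): $552 to deductible, leaving $2034; patient's 20% is $406.80. Patient pays $958.80; OOP now $958.80.
Claim 2 ($1233): deductible met; 20% of $1233 = $246.60. Patient pays $246.60; OOP now $1205.40.
Claim 3 ($8046): deductible already satisfied, so patient's share is 20% × $8046 = $1609.20. That would push OOP to $2814.60, over the $2350 cap, so patient pays $2350 − $1205.40 = $1144.60.

$1144.60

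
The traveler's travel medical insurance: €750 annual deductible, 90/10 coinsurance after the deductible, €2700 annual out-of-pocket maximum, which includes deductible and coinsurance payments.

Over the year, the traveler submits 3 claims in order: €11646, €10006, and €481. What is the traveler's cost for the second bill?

Claim 1 — €11646: €750 to deductible, leaving €10896; coinsurance €10896 × 10% = €1089.60. Traveler pays €1839.60; OOP now €1839.60.
Claim 2 — €10006: deductible already satisfied, so traveler's share is 10% × €10006 = €1000.60. That would push OOP to €2840.20, over the €2700 cap, so traveler pays €2700 − €1839.60 = €860.40.

€860.40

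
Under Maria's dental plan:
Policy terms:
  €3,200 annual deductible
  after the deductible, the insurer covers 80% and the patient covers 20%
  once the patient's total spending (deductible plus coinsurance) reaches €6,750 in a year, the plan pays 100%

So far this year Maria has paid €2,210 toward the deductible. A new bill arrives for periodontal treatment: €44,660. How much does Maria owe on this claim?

€4,540

Deductible still to meet: €3,200 − €2,210 = €990.
That leaves €44,660 − €990 = €43,670 for coinsurance.
Coinsurance: €43,670 × 20% = €8,734.
That puts the patient's cost at €990 + €8,734 = €9,724 before any cap.
Adding €9,724 to the €2,210 already spent would give €11,934, which exceeds the €6,750 cap; the patient pays just €6,750 − €2,210 = €4,540.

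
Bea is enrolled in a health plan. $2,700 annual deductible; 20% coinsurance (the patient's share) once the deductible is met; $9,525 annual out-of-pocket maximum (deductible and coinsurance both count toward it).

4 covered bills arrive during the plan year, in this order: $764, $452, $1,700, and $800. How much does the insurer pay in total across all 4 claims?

$812.80

Claim 1 — $764: all of it applies to the deductible. Cost to patient: $764. OOP to date $764. Insurer: $764 − $764 = $0.
Claim 2 — $452: entire amount goes to the deductible. Patient owes $452 (running OOP $1,216). Insurer: $452 − $452 = $0.
Claim 3 — $1,700: deductible takes $1,484, $216 remains; coinsurance $216 × 20% = $43.20. Patient pays $1,527.20; OOP now $2,743.20. Insurer: $1,700 − $1,527.20 = $172.80.
Claim 4 — $800: deductible already satisfied, so patient's share is 20% × $800 = $160. Patient pays $160; OOP now $2,903.20. Insurer: $800 − $160 = $640.
Insurer total = bills − patient's total = $3,716 − $2,903.20 = $812.80.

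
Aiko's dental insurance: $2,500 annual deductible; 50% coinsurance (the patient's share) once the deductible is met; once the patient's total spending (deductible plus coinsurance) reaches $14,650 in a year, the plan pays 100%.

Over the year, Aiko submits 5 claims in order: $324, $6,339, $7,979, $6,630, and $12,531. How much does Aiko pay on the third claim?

#1 ($324): all of it applies to the deductible. Patient pays $324; OOP now $324.
#2 ($6,339): $2,176 to deductible, leaving $4,163; patient's 50% is $2,081.50. Patient pays $4,257.50; OOP now $4,581.50.
#3 ($7,979): deductible met; 50% of $7,979 = $3,989.50. Patient owes $3,989.50 (running OOP $8,571).

$3,989.50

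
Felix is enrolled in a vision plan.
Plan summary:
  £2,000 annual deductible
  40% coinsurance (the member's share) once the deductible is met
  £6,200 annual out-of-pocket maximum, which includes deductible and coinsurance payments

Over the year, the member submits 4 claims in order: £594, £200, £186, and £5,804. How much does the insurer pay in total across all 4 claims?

Bill 1, £594: all of it applies to the deductible. Member owes £594 (running OOP £594). Plan pays £594 − £594 = £0.
Bill 2, £200: fully absorbed by the deductible. Cost to member: £200. OOP to date £794. Plan pays £200 − £200 = £0.
Bill 3, £186: fully absorbed by the deductible. Cost to member: £186. OOP to date £980. Insurer: £186 − £186 = £0.
Bill 4, £5,804: deductible takes £1,020, £4,784 remains; coinsurance £4,784 × 40% = £1,913.60. Cost to member: £2,933.60. OOP to date £3,913.60. Insurer: £5,804 − £2,933.60 = £2,870.40.
Insurer total: £0 + £0 + £0 + £2,870.40 = £2,870.40.

£2,870.40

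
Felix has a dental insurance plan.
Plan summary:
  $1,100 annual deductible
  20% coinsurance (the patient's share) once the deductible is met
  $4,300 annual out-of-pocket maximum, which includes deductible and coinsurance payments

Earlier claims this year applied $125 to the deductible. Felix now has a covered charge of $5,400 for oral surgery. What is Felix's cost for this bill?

$125 of the $1,100 deductible is already met, leaving $975.
After the $975 deductible portion, $5,400 − $975 = $4,425 is subject to coinsurance.
Coinsurance: $4,425 × 20% = $885.
Patient responsibility before any cap: $975 + $885 = $1,860.
Year-to-date out-of-pocket becomes $125 + $1,860 = $1,985, still under the $4,300 maximum, so no cap applies.

$1,860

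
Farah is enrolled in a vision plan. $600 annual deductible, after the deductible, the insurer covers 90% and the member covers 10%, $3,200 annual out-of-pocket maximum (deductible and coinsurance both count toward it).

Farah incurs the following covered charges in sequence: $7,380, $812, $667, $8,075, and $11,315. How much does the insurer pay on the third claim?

$600.30

Claim 1 — $7,380: $600 to deductible, leaving $6,780; 10% of $6,780 = $678. Member owes $1,278 (running OOP $1,278). Insurer: $7,380 − $1,278 = $6,102.
Claim 2 — $812: deductible already satisfied, so member's share is 10% × $812 = $81.20. Member pays $81.20; OOP now $1,359.20. Plan pays $812 − $81.20 = $730.80.
Claim 3 — $667: deductible already satisfied, so member's share is 10% × $667 = $66.70. Cost to member: $66.70. OOP to date $1,425.90. Insurer: $667 − $66.70 = $600.30.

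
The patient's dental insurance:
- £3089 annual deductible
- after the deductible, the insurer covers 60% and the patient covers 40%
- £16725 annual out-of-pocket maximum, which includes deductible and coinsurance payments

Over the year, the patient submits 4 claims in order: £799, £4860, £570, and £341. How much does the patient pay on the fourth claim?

#1 (£799): entire amount goes to the deductible. Patient owes £799 (running OOP £799).
#2 (£4860): £2290 to deductible, leaving £2570; 40% of £2570 = £1028. Cost to patient: £3318. OOP to date £4117.
#3 (£570): deductible already satisfied, so patient's share is 40% × £570 = £228. Cost to patient: £228. OOP to date £4345.
#4 (£341): 40% coinsurance on £341 = £136.40. Cost to patient: £136.40. OOP to date £4481.40.

£136.40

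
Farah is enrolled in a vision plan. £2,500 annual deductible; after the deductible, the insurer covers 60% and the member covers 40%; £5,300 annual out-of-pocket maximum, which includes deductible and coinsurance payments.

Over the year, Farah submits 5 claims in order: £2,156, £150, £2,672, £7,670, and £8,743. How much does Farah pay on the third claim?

#1 (£2,156): entire amount goes to the deductible. Cost to member: £2,156. OOP to date £2,156.
#2 (£150): fully absorbed by the deductible. Member pays £150; OOP now £2,306.
#3 (£2,672): £194 to deductible, leaving £2,478; coinsurance £2,478 × 40% = £991.20. Member owes £1,185.20 (running OOP £3,491.20).

£1,185.20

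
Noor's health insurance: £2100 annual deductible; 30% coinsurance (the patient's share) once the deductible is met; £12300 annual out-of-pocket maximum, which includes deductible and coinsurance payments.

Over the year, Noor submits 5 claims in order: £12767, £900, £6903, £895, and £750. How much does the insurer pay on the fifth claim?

£525

Bill 1, £12767: £2100 finishes the deductible; £10667 goes to coinsurance; patient's 30% is £3200.10. Cost to patient: £5300.10. OOP to date £5300.10. Insurer: £12767 − £5300.10 = £7466.90.
Bill 2, £900: deductible already satisfied, so patient's share is 30% × £900 = £270. Patient owes £270 (running OOP £5570.10). Plan pays £900 − £270 = £630.
Bill 3, £6903: deductible met; 30% of £6903 = £2070.90. Patient owes £2070.90 (running OOP £7641). Plan pays £6903 − £2070.90 = £4832.10.
Bill 4, £895: deductible met; 30% of £895 = £268.50. Patient pays £268.50; OOP now £7909.50. Insurer: £895 − £268.50 = £626.50.
Bill 5, £750: deductible met; 30% of £750 = £225. Patient pays £225; OOP now £8134.50. Insurer: £750 − £225 = £525.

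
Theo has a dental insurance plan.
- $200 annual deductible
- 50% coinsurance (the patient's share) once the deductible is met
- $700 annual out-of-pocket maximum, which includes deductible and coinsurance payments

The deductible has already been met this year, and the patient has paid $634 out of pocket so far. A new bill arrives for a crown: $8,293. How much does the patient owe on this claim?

$66

With the deductible met, the entire $8,293 is subject to coinsurance.
Coinsurance: $8,293 × 50% = $4,146.50.
Year-to-date out-of-pocket would reach $634 + $4,146.50 = $4,780.50, above the $700 maximum, so the patient pays only $700 − $634 = $66.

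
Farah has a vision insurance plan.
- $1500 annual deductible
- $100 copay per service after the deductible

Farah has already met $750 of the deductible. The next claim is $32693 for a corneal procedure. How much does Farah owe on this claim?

$850

$750 of the $1500 deductible is already met, leaving $750.
After the $750 deductible portion, $32693 − $750 = $31943 is subject to the copay.
Copay on this service: $100.
Member responsibility: $750 + $100 = $850.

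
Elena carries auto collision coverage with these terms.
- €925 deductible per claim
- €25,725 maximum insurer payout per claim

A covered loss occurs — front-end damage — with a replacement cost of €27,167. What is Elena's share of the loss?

Less the €925 deductible: €27,167 − €925 = €26,242.
The €25,725 per-incident cap binds; insurer pays €25,725.
The driver bears the rest of the original loss: €27,167 − €25,725 = €1,442.

€1,442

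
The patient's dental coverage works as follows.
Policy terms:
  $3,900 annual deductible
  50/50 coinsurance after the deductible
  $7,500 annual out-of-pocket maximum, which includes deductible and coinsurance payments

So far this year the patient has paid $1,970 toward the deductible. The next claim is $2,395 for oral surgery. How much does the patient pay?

Deductible still to meet: $3,900 − $1,970 = $1,930.
That leaves $2,395 − $1,930 = $465 for coinsurance.
Patient's 50% share of $465 is $232.50.
Patient responsibility before any cap: $1,930 + $232.50 = $2,162.50.
Cumulative spending $1,970 + $2,162.50 = $4,132.50 stays under the $7,500 maximum.

$2,162.50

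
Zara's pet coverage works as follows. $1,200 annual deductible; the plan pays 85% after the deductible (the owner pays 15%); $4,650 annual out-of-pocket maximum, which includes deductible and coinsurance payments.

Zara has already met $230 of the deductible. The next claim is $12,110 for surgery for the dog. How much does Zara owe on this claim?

$2,641

$230 of the $1,200 deductible is already met, leaving $970.
The remaining $11,140 (= $12,110 − $970) moves to coinsurance.
Coinsurance: $11,140 × 15% = $1,671.
So the owner owes $970 + $1,671 = $2,641 before any cap.
Cumulative spending $230 + $2,641 = $2,871 stays under the $4,650 maximum.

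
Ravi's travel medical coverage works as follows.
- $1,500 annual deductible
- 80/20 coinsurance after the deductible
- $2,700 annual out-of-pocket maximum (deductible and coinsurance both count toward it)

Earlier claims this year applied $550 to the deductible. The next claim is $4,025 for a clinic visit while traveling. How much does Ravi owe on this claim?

$550 of the $1,500 deductible is already met, leaving $950.
After the $950 deductible portion, $4,025 − $950 = $3,075 is subject to coinsurance.
Coinsurance: $3,075 × 20% = $615.
Traveler responsibility before any cap: $950 + $615 = $1,565.
Total out-of-pocket so far would be $550 + $1,565 = $2,115, below the $2,700 cap — no reduction.

$1,565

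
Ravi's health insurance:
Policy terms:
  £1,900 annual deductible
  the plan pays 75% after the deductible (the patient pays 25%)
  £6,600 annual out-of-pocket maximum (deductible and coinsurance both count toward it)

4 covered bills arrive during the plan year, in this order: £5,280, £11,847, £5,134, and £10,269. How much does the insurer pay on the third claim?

Bill 1, £5,280: £1,900 finishes the deductible; £3,380 goes to coinsurance; coinsurance £3,380 × 25% = £845. Patient owes £2,745 (running OOP £2,745). Plan pays £5,280 − £2,745 = £2,535.
Bill 2, £11,847: 25% coinsurance on £11,847 = £2,961.75. Patient owes £2,961.75 (running OOP £5,706.75). Plan pays £11,847 − £2,961.75 = £8,885.25.
Bill 3, £5,134: deductible met; 25% of £5,134 = £1,283.50. Adding that to £5,706.75 gives £6,990.25, past the £6,600 cap; patient pays only £6,600 − £5,706.75 = £893.25. Insurer: £5,134 − £893.25 = £4,240.75.

£4,240.75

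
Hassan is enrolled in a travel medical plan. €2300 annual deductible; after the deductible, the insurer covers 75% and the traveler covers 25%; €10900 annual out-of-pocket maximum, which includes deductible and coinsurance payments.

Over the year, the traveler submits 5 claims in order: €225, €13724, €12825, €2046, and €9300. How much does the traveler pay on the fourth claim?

€511.50

Claim 1 (€225): fully absorbed by the deductible. Traveler owes €225 (running OOP €225).
Claim 2 (€13724): €2075 to deductible, leaving €11649; coinsurance €11649 × 25% = €2912.25. Traveler owes €4987.25 (running OOP €5212.25).
Claim 3 (€12825): 25% coinsurance on €12825 = €3206.25. Cost to traveler: €3206.25. OOP to date €8418.50.
Claim 4 (€2046): 25% coinsurance on €2046 = €511.50. Cost to traveler: €511.50. OOP to date €8930.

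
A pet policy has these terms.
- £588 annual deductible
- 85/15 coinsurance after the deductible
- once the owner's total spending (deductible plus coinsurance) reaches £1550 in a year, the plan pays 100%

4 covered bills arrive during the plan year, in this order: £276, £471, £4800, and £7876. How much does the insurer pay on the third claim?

£4080

#1 (£276): entire amount goes to the deductible. Cost to owner: £276. OOP to date £276. Insurer: £276 − £276 = £0.
#2 (£471): deductible takes £312, £159 remains; owner's 15% is £23.85. Owner pays £335.85; OOP now £611.85. Insurer: £471 − £335.85 = £135.15.
#3 (£4800): deductible met; 15% of £4800 = £720. Cost to owner: £720. OOP to date £1331.85. Insurer: £4800 − £720 = £4080.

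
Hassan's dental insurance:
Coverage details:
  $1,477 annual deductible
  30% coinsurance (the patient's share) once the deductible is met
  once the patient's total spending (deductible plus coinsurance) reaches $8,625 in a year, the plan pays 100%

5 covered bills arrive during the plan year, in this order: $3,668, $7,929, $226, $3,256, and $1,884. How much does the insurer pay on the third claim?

#1 ($3,668): $1,477 to deductible, leaving $2,191; coinsurance $2,191 × 30% = $657.30. Cost to patient: $2,134.30. OOP to date $2,134.30. Plan pays $3,668 − $2,134.30 = $1,533.70.
#2 ($7,929): deductible already satisfied, so patient's share is 30% × $7,929 = $2,378.70. Cost to patient: $2,378.70. OOP to date $4,513. Plan pays $7,929 − $2,378.70 = $5,550.30.
#3 ($226): 30% coinsurance on $226 = $67.80. Patient owes $67.80 (running OOP $4,580.80). Plan pays $226 − $67.80 = $158.20.

$158.20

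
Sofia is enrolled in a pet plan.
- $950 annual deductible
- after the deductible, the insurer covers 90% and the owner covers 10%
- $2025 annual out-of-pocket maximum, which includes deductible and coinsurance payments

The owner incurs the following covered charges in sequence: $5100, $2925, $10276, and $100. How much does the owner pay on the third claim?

Claim 1 — $5100: deductible takes $950, $4150 remains; 10% of $4150 = $415. Cost to owner: $1365. OOP to date $1365.
Claim 2 — $2925: deductible met; 10% of $2925 = $292.50. Owner pays $292.50; OOP now $1657.50.
Claim 3 — $10276: 10% coinsurance on $10276 = $1027.60. That would push OOP to $2685.10, over the $2025 cap, so owner pays $2025 − $1657.50 = $367.50.

$367.50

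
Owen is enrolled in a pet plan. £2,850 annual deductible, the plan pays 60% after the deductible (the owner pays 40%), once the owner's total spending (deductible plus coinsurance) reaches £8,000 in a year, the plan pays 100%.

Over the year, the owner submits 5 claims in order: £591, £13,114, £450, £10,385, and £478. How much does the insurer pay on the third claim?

Claim 1 (£591): fully absorbed by the deductible. Owner owes £591 (running OOP £591). Plan pays £591 − £591 = £0.
Claim 2 (£13,114): deductible takes £2,259, £10,855 remains; coinsurance £10,855 × 40% = £4,342. Cost to owner: £6,601. OOP to date £7,192. Insurer: £13,114 − £6,601 = £6,513.
Claim 3 (£450): 40% coinsurance on £450 = £180. Owner owes £180 (running OOP £7,372). Plan pays £450 − £180 = £270.

£270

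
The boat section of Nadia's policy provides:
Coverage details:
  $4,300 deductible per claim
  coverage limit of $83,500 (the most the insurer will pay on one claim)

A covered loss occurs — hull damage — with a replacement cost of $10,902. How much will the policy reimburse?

Less the $4,300 deductible: $10,902 − $4,300 = $6,602.
$6,602 is within the $83,500 limit, so the insurer pays $6,602.

$6,602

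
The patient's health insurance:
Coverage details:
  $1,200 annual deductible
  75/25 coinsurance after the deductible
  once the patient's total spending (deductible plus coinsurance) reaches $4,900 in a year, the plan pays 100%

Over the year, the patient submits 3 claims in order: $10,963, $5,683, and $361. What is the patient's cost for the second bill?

$1,259.25

#1 ($10,963): deductible takes $1,200, $9,763 remains; coinsurance $9,763 × 25% = $2,440.75. Cost to patient: $3,640.75. OOP to date $3,640.75.
#2 ($5,683): deductible met; 25% of $5,683 = $1,420.75. That would push OOP to $5,061.50, over the $4,900 cap, so patient pays $4,900 − $3,640.75 = $1,259.25.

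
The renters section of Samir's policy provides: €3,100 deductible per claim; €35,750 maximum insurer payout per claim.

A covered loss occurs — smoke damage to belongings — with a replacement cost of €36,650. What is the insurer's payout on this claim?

After the deductible, €36,650 − €3,100 = €33,550 remains.
That's under the €35,750 cap, so the insurer reimburses the full €33,550.

€33,550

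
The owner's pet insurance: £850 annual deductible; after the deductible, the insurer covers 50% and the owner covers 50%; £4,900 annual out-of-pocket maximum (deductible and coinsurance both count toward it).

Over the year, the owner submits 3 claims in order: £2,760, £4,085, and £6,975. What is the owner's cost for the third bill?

Claim 1 (£2,760): £850 to deductible, leaving £1,910; 50% of £1,910 = £955. Cost to owner: £1,805. OOP to date £1,805.
Claim 2 (£4,085): 50% coinsurance on £4,085 = £2,042.50. Cost to owner: £2,042.50. OOP to date £3,847.50.
Claim 3 (£6,975): deductible met; 50% of £6,975 = £3,487.50. OOP would hit £7,335 > £4,900, so the cap limits the owner to £4,900 − £3,847.50 = £1,052.50.

£1,052.50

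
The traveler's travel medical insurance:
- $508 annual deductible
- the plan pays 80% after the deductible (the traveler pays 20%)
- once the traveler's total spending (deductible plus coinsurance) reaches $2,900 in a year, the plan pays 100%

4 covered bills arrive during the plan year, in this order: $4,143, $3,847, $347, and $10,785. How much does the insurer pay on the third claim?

$277.60

Claim 1 ($4,143): $508 to deductible, leaving $3,635; 20% of $3,635 = $727. Traveler owes $1,235 (running OOP $1,235). Plan pays $4,143 − $1,235 = $2,908.
Claim 2 ($3,847): 20% coinsurance on $3,847 = $769.40. Traveler owes $769.40 (running OOP $2,004.40). Insurer: $3,847 − $769.40 = $3,077.60.
Claim 3 ($347): 20% coinsurance on $347 = $69.40. Traveler pays $69.40; OOP now $2,073.80. Insurer: $347 − $69.40 = $277.60.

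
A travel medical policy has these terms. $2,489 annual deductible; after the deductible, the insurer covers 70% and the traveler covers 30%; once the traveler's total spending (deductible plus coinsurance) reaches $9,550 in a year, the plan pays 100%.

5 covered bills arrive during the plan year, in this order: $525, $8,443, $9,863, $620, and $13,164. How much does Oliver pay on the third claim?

#1 ($525): fully absorbed by the deductible. Traveler owes $525 (running OOP $525).
#2 ($8,443): $1,964 finishes the deductible; $6,479 goes to coinsurance; coinsurance $6,479 × 30% = $1,943.70. Cost to traveler: $3,907.70. OOP to date $4,432.70.
#3 ($9,863): 30% coinsurance on $9,863 = $2,958.90. Cost to traveler: $2,958.90. OOP to date $7,391.60.

$2,958.90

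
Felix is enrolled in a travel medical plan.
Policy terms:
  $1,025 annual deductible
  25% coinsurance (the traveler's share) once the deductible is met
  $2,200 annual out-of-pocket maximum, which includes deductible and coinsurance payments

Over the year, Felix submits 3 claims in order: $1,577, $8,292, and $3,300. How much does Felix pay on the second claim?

Claim 1 — $1,577: $1,025 finishes the deductible; $552 goes to coinsurance; 25% of $552 = $138. Traveler pays $1,163; OOP now $1,163.
Claim 2 — $8,292: deductible already satisfied, so traveler's share is 25% × $8,292 = $2,073. That would push OOP to $3,236, over the $2,200 cap, so traveler pays $2,200 − $1,163 = $1,037.

$1,037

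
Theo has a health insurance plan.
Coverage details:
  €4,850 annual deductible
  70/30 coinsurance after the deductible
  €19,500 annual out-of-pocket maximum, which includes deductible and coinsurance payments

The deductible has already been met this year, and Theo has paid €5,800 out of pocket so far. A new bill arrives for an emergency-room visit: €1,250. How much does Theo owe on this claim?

With the deductible met, the entire €1,250 is subject to coinsurance.
30% of €1,250 = €375 falls to the patient.
Total out-of-pocket so far would be €5,800 + €375 = €6,175, below the €19,500 cap — no reduction.

€375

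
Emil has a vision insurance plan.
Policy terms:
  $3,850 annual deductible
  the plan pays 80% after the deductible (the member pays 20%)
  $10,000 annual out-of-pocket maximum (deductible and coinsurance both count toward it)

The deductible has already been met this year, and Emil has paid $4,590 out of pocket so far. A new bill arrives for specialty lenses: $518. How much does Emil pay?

With the deductible met, the entire $518 is subject to coinsurance.
Member's 20% share of $518 is $103.60.
Total out-of-pocket so far would be $4,590 + $103.60 = $4,693.60, below the $10,000 cap — no reduction.

$103.60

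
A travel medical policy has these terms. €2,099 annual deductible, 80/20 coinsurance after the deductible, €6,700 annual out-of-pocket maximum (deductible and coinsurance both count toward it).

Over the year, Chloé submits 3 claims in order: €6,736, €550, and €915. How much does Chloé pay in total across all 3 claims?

#1 (€6,736): €2,099 to deductible, leaving €4,637; traveler's 20% is €927.40. Traveler owes €3,026.40 (running OOP €3,026.40).
#2 (€550): 20% coinsurance on €550 = €110. Traveler owes €110 (running OOP €3,136.40).
#3 (€915): deductible met; 20% of €915 = €183. Traveler owes €183 (running OOP €3,319.40).
Total paid by the traveler: €3,026.40 + €110 + €183 = €3,319.40.

€3,319.40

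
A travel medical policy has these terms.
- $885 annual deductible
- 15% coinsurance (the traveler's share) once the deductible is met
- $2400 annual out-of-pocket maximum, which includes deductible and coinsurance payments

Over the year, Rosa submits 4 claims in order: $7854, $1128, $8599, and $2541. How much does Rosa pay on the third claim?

$300.45

Claim 1 — $7854: $885 to deductible, leaving $6969; coinsurance $6969 × 15% = $1045.35. Cost to traveler: $1930.35. OOP to date $1930.35.
Claim 2 — $1128: 15% coinsurance on $1128 = $169.20. Traveler pays $169.20; OOP now $2099.55.
Claim 3 — $8599: deductible already satisfied, so traveler's share is 15% × $8599 = $1289.85. Adding that to $2099.55 gives $3389.40, past the $2400 cap; traveler pays only $2400 − $2099.55 = $300.45.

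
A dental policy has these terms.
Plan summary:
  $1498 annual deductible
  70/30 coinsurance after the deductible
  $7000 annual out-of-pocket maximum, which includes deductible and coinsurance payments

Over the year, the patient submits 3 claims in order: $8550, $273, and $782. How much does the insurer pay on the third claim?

Claim 1 — $8550: $1498 to deductible, leaving $7052; 30% of $7052 = $2115.60. Patient pays $3613.60; OOP now $3613.60. Insurer: $8550 − $3613.60 = $4936.40.
Claim 2 — $273: deductible already satisfied, so patient's share is 30% × $273 = $81.90. Cost to patient: $81.90. OOP to date $3695.50. Insurer: $273 − $81.90 = $191.10.
Claim 3 — $782: deductible already satisfied, so patient's share is 30% × $782 = $234.60. Patient pays $234.60; OOP now $3930.10. Plan pays $782 − $234.60 = $547.40.

$547.40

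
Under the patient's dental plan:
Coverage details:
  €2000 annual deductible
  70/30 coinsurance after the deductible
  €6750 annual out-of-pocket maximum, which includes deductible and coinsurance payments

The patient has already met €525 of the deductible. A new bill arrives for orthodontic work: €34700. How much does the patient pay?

€6225

Remaining deductible: €2000 − €525 = €1475.
That leaves €34700 − €1475 = €33225 for coinsurance.
Patient's 30% share of €33225 is €9967.50.
That puts the patient's cost at €1475 + €9967.50 = €11442.50 before any cap.
Adding €11442.50 to the €525 already spent would give €11967.50, which exceeds the €6750 cap; the patient pays just €6750 − €525 = €6225.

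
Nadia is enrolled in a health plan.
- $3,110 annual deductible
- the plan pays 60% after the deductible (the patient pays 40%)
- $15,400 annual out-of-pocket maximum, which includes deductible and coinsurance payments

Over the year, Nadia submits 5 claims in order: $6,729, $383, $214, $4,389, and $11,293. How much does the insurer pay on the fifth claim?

$6,775.80

#1 ($6,729): deductible takes $3,110, $3,619 remains; patient's 40% is $1,447.60. Patient owes $4,557.60 (running OOP $4,557.60). Insurer: $6,729 − $4,557.60 = $2,171.40.
#2 ($383): deductible already satisfied, so patient's share is 40% × $383 = $153.20. Patient pays $153.20; OOP now $4,710.80. Plan pays $383 − $153.20 = $229.80.
#3 ($214): deductible met; 40% of $214 = $85.60. Patient owes $85.60 (running OOP $4,796.40). Insurer: $214 − $85.60 = $128.40.
#4 ($4,389): 40% coinsurance on $4,389 = $1,755.60. Patient owes $1,755.60 (running OOP $6,552). Insurer: $4,389 − $1,755.60 = $2,633.40.
#5 ($11,293): deductible already satisfied, so patient's share is 40% × $11,293 = $4,517.20. Cost to patient: $4,517.20. OOP to date $11,069.20. Insurer: $11,293 − $4,517.20 = $6,775.80.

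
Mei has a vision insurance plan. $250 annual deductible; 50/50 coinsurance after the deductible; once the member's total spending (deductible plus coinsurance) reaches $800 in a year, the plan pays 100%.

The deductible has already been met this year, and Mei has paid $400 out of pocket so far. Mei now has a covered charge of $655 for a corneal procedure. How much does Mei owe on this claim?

$327.50

With the deductible met, the entire $655 is subject to coinsurance.
Member's 50% share of $655 is $327.50.
Year-to-date out-of-pocket becomes $400 + $327.50 = $727.50, still under the $800 maximum, so no cap applies.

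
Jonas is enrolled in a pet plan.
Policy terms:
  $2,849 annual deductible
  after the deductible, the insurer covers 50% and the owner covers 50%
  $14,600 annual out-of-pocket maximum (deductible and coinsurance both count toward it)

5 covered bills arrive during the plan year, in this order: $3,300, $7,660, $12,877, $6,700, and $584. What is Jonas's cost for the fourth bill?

Claim 1 ($3,300): $2,849 finishes the deductible; $451 goes to coinsurance; coinsurance $451 × 50% = $225.50. Owner owes $3,074.50 (running OOP $3,074.50).
Claim 2 ($7,660): 50% coinsurance on $7,660 = $3,830. Owner pays $3,830; OOP now $6,904.50.
Claim 3 ($12,877): deductible met; 50% of $12,877 = $6,438.50. Cost to owner: $6,438.50. OOP to date $13,343.
Claim 4 ($6,700): deductible met; 50% of $6,700 = $3,350. That would push OOP to $16,693, over the $14,600 cap, so owner pays $14,600 − $13,343 = $1,257.

$1,257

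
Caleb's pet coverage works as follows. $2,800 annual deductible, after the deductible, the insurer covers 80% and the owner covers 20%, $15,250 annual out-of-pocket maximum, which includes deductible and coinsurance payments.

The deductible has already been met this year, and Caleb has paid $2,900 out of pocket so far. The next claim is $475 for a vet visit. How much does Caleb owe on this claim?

The deductible is already satisfied, so the full bill goes to coinsurance.
20% of $475 = $95 falls to the owner.
Cumulative spending $2,900 + $95 = $2,995 stays under the $15,250 maximum.

$95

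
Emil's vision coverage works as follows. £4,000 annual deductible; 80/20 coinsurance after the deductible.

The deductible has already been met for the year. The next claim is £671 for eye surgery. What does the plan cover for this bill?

With the deductible met, the entire £671 is subject to coinsurance.
Member's 20% share of £671 is £134.20.
Insurer pays the balance: £671 − £134.20 = £536.80.

£536.80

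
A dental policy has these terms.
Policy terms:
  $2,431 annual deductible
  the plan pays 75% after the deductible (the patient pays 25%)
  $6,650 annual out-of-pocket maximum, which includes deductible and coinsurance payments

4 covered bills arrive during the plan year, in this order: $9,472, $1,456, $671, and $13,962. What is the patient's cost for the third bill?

$167.75

Claim 1 — $9,472: deductible takes $2,431, $7,041 remains; 25% of $7,041 = $1,760.25. Patient owes $4,191.25 (running OOP $4,191.25).
Claim 2 — $1,456: 25% coinsurance on $1,456 = $364. Patient owes $364 (running OOP $4,555.25).
Claim 3 — $671: deductible met; 25% of $671 = $167.75. Patient pays $167.75; OOP now $4,723.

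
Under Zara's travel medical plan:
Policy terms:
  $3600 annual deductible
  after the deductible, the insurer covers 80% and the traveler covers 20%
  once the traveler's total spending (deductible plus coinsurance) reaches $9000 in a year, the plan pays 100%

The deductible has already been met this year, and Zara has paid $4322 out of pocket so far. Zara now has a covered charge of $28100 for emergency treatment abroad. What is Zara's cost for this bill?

$4678

With the deductible met, the entire $28100 is subject to coinsurance.
Traveler's 20% share of $28100 is $5620.
That would bring total out-of-pocket to $9942, past the $9000 cap. The traveler is capped at $9000 − $4322 = $4678 on this claim.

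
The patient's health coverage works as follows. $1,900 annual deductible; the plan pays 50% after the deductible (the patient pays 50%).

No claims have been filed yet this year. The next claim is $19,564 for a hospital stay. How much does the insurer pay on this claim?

$8,832

Deductible not yet touched, so the first $1,900 of the bill goes to the deductible.
That leaves $19,564 − $1,900 = $17,664 for coinsurance.
50% of $17,664 = $8,832 falls to the patient.
That puts the patient's cost at $1,900 + $8,832 = $10,732.
The insurer covers the remainder: $19,564 − $10,732 = $8,832.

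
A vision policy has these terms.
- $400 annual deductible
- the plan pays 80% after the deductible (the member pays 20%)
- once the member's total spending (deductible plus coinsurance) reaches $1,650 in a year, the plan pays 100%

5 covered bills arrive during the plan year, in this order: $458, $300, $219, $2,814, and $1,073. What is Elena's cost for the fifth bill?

$214.60

Bill 1, $458: $400 finishes the deductible; $58 goes to coinsurance; coinsurance $58 × 20% = $11.60. Cost to member: $411.60. OOP to date $411.60.
Bill 2, $300: deductible already satisfied, so member's share is 20% × $300 = $60. Member pays $60; OOP now $471.60.
Bill 3, $219: deductible already satisfied, so member's share is 20% × $219 = $43.80. Member pays $43.80; OOP now $515.40.
Bill 4, $2,814: deductible already satisfied, so member's share is 20% × $2,814 = $562.80. Member owes $562.80 (running OOP $1,078.20).
Bill 5, $1,073: deductible met; 20% of $1,073 = $214.60. Member pays $214.60; OOP now $1,292.80.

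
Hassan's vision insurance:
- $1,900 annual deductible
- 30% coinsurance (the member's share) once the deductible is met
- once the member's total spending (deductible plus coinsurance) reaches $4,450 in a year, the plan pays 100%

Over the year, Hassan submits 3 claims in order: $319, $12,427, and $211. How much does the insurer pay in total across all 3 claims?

#1 ($319): fully absorbed by the deductible. Member pays $319; OOP now $319. Plan pays $319 − $319 = $0.
#2 ($12,427): $1,581 finishes the deductible; $10,846 goes to coinsurance; member's 30% is $3,253.80. Claim cost before the cap: $1,581 + $3,253.80 = $4,834.80. That would push OOP to $5,153.80, over the $4,450 cap, so member pays $4,450 − $319 = $4,131. Insurer: $12,427 − $4,131 = $8,296.
#3 ($211): 30% coinsurance on $211 = $63.30. That would push OOP to $4,513.30, over the $4,450 cap, so member pays $4,450 − $4,450 = $0. Insurer: $211 − $0 = $211.
Insurer total: $0 + $8,296 + $211 = $8,507.

$8,507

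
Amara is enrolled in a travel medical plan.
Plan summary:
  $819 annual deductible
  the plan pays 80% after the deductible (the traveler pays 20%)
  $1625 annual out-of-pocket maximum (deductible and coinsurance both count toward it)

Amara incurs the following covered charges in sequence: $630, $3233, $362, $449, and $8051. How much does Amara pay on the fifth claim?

Claim 1 ($630): fully absorbed by the deductible. Traveler pays $630; OOP now $630.
Claim 2 ($3233): $189 finishes the deductible; $3044 goes to coinsurance; traveler's 20% is $608.80. Traveler pays $797.80; OOP now $1427.80.
Claim 3 ($362): deductible already satisfied, so traveler's share is 20% × $362 = $72.40. Cost to traveler: $72.40. OOP to date $1500.20.
Claim 4 ($449): 20% coinsurance on $449 = $89.80. Traveler pays $89.80; OOP now $1590.
Claim 5 ($8051): 20% coinsurance on $8051 = $1610.20. OOP would hit $3200.20 > $1625, so the cap limits the traveler to $1625 − $1590 = $35.

$35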